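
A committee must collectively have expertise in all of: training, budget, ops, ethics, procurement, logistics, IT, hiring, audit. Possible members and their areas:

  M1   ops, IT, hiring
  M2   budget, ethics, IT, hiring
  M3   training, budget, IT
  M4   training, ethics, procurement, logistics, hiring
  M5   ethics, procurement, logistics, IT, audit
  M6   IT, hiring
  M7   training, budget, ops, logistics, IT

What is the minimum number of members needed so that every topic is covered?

M1, M3, M5 together cover {training, budget, ops, ethics, procurement, logistics, IT, hiring, audit} — every topic.
No 2 of the 7 members cover everything (all 21 pairs fall short), so 3 is minimum.

3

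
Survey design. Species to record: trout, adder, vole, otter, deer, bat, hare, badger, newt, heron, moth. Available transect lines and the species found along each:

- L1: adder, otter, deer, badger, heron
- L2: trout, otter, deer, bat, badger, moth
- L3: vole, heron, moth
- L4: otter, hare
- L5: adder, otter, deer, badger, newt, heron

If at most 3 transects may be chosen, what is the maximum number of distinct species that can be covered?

Choosing L2, L3, L5 covers {trout, adder, vole, otter, deer, bat, badger, newt, heron, moth} — 10 species.
No choice of 3 transects does better; here hare is left uncovered.

10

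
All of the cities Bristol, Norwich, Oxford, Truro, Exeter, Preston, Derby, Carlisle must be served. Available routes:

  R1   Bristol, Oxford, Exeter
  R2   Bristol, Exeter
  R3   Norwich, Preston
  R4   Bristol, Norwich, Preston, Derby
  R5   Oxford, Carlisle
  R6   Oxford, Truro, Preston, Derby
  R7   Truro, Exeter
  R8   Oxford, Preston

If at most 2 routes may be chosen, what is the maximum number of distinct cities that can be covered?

6

Choosing R1, R4 covers {Bristol, Norwich, Oxford, Exeter, Preston, Derby} — 6 cities.
No choice of 2 routes does better; here Truro, Carlisle are left uncovered.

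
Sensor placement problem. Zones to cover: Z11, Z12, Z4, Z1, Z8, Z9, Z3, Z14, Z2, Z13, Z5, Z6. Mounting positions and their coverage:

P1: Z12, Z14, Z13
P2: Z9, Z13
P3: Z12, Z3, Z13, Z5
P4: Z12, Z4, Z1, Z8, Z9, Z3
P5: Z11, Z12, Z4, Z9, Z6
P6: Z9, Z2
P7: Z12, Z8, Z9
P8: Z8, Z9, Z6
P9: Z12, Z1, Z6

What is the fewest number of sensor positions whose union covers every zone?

P1, P3, P4, P5, P6 together cover {Z11, Z12, Z4, Z1, Z8, Z9, Z3, Z14, Z2, Z13, Z5, Z6} — every zone.
No 4 of the 9 sensor positions cover everything (all 126 size-4 selections fall short), so 5 is minimum.

5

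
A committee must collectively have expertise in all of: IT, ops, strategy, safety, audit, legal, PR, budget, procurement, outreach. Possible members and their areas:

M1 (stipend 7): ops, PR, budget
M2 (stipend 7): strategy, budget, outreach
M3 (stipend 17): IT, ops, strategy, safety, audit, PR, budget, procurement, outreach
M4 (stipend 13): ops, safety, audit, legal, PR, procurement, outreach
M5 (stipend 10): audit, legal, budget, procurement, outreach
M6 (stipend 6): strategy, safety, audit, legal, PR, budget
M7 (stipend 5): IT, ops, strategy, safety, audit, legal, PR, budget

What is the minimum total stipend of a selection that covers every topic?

15

M5, M7 cover every topic at stipend 10 + 5 = 15.
Any cover uses at least 2 members; among all covering selections none totals below 15.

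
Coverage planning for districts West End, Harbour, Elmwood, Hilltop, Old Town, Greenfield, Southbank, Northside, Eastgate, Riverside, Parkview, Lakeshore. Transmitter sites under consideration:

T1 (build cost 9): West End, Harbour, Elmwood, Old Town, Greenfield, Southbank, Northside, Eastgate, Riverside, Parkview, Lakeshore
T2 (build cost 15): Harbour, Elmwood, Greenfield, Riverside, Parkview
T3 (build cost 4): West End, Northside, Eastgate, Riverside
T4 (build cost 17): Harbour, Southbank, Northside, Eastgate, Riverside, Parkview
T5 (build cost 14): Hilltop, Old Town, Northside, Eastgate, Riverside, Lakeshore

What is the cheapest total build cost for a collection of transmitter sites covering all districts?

T1, T5 cover every district at build cost 9 + 14 = 23.
Any cover uses at least 2 transmitter sites; among all covering selections none totals below 23.

23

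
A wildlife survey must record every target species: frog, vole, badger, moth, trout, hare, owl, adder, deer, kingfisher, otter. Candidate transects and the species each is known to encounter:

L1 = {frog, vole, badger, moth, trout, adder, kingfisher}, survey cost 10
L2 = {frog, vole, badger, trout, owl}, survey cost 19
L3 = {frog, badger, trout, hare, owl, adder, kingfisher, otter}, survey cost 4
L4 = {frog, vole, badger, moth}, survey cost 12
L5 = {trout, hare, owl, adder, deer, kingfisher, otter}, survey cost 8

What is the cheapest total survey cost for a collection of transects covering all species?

L1, L5 cover every species at survey cost 10 + 8 = 18.
Any cover uses at least 2 transects; among all covering selections none totals below 18.

18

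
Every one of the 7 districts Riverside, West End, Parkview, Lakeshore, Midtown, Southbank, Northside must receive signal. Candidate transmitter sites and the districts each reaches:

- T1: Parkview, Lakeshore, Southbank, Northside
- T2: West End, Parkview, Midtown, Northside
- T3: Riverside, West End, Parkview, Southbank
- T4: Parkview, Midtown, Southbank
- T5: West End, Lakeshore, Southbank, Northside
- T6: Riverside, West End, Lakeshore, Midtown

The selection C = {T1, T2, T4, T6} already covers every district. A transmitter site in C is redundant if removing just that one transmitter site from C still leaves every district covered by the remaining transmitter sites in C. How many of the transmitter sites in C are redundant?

Drop T1: the rest still cover every district — redundant.
Drop T2: the rest still cover every district — redundant.
Drop T4: the rest still cover every district — redundant.
Drop T6: Riverside uncovered — not redundant.
3 redundant: T1, T2, T4.

3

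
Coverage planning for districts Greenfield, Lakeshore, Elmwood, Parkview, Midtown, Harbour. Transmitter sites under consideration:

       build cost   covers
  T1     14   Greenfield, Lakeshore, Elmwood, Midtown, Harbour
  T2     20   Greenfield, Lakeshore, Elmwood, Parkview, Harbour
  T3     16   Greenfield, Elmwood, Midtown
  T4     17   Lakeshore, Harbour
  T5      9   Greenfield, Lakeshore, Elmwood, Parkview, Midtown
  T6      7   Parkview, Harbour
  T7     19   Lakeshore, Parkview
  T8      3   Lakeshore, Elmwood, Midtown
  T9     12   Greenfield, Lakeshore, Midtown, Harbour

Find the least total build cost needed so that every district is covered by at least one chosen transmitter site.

T5, T6 cover every district at build cost 9 + 7 = 16.
Any cover uses at least 2 transmitter sites; among all covering selections none totals below 16.
Greedy by coverage-per-build cost would pick T8, T6, T5 for 19 — worse than the optimum 16.

16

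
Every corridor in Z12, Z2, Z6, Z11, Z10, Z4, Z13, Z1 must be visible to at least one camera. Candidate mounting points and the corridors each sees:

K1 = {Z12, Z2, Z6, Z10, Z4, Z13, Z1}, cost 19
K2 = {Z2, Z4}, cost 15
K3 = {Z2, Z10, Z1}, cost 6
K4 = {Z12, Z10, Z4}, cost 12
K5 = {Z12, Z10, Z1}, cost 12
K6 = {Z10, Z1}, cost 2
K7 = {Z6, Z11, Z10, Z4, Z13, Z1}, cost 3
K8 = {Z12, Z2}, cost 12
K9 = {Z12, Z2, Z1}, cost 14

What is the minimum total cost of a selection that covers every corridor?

K7, K8 cover every corridor at cost 3 + 12 = 15.
Any cover uses at least 2 camera mounts; among all covering selections none totals below 15.
Greedy by coverage-per-cost would pick K7, K3, K4 for 21 — worse than the optimum 15.

15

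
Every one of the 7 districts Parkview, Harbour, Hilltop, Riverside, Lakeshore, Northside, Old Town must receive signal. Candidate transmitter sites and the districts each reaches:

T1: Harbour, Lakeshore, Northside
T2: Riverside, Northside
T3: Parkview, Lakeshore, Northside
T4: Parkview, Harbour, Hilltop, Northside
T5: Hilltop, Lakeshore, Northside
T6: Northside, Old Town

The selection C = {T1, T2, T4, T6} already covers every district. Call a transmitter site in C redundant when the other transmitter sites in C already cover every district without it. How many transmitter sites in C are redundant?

0

Drop T1: Lakeshore uncovered — not redundant.
Drop T2: Riverside uncovered — not redundant.
Drop T4: Parkview, Hilltop uncovered — not redundant.
Drop T6: Old Town uncovered — not redundant.
None of the transmitter sites in C is redundant.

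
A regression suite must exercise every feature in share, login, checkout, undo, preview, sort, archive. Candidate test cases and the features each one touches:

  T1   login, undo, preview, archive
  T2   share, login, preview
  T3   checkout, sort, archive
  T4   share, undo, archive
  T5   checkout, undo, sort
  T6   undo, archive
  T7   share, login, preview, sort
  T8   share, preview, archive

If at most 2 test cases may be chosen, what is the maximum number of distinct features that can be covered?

Choosing T1, T3 covers {login, checkout, undo, preview, sort, archive} — 6 features.
No choice of 2 test cases does better; here share is left uncovered.

6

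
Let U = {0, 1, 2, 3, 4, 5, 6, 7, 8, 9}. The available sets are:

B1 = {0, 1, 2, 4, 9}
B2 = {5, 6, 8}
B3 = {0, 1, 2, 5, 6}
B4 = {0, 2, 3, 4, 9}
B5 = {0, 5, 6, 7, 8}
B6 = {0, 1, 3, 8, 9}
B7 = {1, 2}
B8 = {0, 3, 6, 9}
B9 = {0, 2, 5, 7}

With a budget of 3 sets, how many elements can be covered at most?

10

Choosing B1, B4, B5 covers {0, 1, 2, 3, 4, 5, 6, 7, 8, 9} — 10 elements.
That is all 10 elements.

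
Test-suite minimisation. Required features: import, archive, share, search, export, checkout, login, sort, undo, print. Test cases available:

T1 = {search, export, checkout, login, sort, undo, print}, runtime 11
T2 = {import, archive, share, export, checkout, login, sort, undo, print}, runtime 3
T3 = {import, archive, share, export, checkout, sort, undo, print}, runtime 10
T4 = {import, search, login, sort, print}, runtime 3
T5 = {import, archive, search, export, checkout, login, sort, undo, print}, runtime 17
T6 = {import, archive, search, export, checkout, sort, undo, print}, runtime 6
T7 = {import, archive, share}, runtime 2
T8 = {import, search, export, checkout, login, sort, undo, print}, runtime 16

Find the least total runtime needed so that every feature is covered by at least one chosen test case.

T2, T4 cover every feature at runtime 3 + 3 = 6.
Any cover uses at least 2 test cases; among all covering selections none totals below 6.

6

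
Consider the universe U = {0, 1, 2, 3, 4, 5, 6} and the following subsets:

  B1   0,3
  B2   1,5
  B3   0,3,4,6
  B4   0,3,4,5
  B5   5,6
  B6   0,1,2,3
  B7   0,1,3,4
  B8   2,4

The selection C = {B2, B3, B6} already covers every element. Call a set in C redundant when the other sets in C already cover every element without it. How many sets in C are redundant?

0

Drop B2: 5 uncovered — not redundant.
Drop B3: 4, 6 uncovered — not redundant.
Drop B6: 2 uncovered — not redundant.
None of the sets in C is redundant.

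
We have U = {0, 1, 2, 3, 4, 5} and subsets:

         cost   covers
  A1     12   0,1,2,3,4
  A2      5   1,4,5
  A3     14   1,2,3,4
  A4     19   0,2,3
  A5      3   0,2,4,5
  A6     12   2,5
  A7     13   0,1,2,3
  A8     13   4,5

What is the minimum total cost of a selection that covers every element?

A1, A5 cover every element at cost 12 + 3 = 15.
Any cover uses at least 2 sets; among all covering selections none totals below 15.
Greedy by coverage-per-cost would pick A5, A2, A1 for 20 — worse than the optimum 15.

15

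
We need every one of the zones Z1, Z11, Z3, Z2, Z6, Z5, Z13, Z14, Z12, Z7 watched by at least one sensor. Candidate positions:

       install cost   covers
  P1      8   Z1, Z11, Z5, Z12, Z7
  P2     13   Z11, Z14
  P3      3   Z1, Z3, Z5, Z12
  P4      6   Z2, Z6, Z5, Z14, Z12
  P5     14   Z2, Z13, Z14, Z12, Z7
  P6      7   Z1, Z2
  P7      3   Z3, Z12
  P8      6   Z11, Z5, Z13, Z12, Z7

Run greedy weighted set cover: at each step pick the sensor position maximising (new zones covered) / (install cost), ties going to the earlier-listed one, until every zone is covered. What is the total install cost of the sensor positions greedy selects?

15

Pick 1: P3 adds 4 new (Z1, Z3, Z5, Z12) at install cost 3 (ratio 4/3).
Pick 2: P4 adds 3 new (Z2, Z6, Z14) at install cost 6 (ratio 3/6).
Pick 3: P8 adds 3 new (Z11, Z13, Z7) at install cost 6 (ratio 3/6).
Greedy total install cost: 3 + 6 + 6 = 15.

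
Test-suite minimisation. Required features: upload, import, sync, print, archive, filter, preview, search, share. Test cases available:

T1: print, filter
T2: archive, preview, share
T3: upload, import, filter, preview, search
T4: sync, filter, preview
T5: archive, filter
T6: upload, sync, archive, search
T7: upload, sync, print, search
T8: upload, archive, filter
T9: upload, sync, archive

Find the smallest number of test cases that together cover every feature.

3

T2, T3, T7 together cover {upload, import, sync, print, archive, filter, preview, search, share} — every feature.
No 2 of the 9 test cases cover everything (all 36 pairs fall short), so 3 is minimum.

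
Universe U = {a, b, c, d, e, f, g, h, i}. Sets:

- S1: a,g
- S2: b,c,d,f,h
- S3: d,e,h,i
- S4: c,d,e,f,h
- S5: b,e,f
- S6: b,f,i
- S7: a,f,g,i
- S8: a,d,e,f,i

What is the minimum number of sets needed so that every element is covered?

S1, S2, S3 together cover {a, b, c, d, e, f, g, h, i} — every element.
No 2 of the 8 sets cover everything (all 28 pairs fall short), so 3 is minimum.

3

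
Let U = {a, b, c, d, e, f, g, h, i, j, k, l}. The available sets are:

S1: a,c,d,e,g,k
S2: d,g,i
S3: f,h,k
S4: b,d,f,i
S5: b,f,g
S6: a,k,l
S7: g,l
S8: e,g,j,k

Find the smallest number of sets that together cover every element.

5

S1, S3, S4, S6, S8 together cover {a, b, c, d, e, f, g, h, i, j, k, l} — every element.
No 4 of the 8 sets cover everything (all 70 size-4 selections fall short), so 5 is minimum.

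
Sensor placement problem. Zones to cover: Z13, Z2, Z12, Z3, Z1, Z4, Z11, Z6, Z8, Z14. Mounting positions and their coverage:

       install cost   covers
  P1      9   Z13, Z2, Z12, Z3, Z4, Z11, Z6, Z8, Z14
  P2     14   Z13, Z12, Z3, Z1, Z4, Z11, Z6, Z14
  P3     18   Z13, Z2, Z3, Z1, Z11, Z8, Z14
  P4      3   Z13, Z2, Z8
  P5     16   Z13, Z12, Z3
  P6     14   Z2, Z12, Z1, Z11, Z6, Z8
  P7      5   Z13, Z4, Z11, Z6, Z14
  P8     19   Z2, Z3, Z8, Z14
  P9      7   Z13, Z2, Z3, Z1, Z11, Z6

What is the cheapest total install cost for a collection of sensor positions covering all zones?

16

P1, P9 cover every zone at install cost 9 + 7 = 16.
Any cover uses at least 2 sensor positions; among all covering selections none totals below 16.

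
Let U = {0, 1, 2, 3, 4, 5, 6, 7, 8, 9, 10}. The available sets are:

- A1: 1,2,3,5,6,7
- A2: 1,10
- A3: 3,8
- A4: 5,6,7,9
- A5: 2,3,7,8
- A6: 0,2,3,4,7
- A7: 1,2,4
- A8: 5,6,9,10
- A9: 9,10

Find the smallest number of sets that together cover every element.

4

A1, A3, A6, A8 together cover {0, 1, 2, 3, 4, 5, 6, 7, 8, 9, 10} — every element.
No 3 of the 9 sets cover everything (all 84 triples fall short), so 4 is minimum.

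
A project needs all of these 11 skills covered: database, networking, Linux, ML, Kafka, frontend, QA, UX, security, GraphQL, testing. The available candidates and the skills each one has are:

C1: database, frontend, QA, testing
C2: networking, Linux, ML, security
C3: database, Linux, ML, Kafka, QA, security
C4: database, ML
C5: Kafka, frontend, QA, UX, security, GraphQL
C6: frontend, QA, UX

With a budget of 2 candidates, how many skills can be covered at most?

9

Choosing C2, C5 covers {networking, Linux, ML, Kafka, frontend, QA, UX, security, GraphQL} — 9 skills.
No choice of 2 candidates does better; here database, testing are left uncovered.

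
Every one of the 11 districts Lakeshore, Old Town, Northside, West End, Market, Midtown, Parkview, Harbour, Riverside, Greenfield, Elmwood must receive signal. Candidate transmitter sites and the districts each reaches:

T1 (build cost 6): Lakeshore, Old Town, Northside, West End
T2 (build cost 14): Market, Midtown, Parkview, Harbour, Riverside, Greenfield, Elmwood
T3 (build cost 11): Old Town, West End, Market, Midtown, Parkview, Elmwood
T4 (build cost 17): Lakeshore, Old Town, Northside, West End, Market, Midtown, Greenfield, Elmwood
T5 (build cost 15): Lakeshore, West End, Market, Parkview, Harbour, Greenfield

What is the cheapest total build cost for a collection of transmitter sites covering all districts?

T1, T2 cover every district at build cost 6 + 14 = 20.
Any cover uses at least 2 transmitter sites; among all covering selections none totals below 20.

20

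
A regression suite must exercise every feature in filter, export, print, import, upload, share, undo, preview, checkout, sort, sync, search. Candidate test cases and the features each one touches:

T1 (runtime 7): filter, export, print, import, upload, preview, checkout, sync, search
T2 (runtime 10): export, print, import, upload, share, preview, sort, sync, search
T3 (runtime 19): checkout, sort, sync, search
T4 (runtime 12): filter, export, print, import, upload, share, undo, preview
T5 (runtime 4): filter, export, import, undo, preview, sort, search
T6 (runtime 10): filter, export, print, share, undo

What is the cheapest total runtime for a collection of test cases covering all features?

T1, T2, T5 cover every feature at runtime 7 + 10 + 4 = 21.
Any cover uses at least 2 test cases; among all covering selections none totals below 21.

21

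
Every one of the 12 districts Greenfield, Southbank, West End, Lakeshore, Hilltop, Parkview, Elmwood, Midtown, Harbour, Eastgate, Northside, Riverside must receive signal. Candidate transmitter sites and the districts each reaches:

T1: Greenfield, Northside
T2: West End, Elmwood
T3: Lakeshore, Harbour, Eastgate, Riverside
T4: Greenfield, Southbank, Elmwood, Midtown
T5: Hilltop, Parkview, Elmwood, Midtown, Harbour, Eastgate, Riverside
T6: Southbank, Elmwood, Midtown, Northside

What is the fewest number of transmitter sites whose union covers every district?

5

T1, T2, T3, T4, T5 together cover {Greenfield, Southbank, West End, Lakeshore, Hilltop, Parkview, Elmwood, Midtown, Harbour, Eastgate, Northside, Riverside} — every district.
No 4 of the 6 transmitter sites cover everything (all 15 size-4 selections fall short), so 5 is minimum.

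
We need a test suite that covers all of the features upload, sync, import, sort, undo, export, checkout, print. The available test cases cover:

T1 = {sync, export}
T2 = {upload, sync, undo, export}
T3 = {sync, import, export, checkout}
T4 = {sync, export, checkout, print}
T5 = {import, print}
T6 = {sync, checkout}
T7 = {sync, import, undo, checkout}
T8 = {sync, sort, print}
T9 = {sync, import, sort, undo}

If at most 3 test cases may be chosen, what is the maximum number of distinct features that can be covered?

Choosing T2, T3, T8 covers {upload, sync, import, sort, undo, export, checkout, print} — 8 features.
That is all 8 features.

8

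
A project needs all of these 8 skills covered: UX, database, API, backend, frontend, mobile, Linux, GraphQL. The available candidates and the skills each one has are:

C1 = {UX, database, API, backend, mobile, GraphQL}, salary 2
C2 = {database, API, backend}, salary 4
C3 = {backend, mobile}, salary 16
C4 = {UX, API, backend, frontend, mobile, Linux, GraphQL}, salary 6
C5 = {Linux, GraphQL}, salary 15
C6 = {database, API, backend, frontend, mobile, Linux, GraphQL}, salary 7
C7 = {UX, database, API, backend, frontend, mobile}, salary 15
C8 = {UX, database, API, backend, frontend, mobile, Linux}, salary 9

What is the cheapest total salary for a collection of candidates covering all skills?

8

C1, C4 cover every skill at salary 2 + 6 = 8.
Any cover uses at least 2 candidates; among all covering selections none totals below 8.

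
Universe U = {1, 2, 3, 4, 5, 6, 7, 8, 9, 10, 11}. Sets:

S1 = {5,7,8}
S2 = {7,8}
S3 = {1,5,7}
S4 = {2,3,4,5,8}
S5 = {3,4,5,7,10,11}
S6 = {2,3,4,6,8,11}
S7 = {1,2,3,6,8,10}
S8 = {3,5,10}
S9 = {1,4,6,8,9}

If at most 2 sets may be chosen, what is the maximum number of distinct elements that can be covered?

10

Choosing S5, S7 covers {1, 2, 3, 4, 5, 6, 7, 8, 10, 11} — 10 elements.
No choice of 2 sets does better; here 9 is left uncovered.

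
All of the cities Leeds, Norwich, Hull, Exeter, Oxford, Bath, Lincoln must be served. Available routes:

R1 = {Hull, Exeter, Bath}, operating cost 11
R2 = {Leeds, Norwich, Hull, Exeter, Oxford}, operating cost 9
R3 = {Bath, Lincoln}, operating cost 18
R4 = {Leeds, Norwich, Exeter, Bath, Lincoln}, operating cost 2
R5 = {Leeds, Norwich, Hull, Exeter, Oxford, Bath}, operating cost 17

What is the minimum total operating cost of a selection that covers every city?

R2, R4 cover every city at operating cost 9 + 2 = 11.
Any cover uses at least 2 routes; among all covering selections none totals below 11.

11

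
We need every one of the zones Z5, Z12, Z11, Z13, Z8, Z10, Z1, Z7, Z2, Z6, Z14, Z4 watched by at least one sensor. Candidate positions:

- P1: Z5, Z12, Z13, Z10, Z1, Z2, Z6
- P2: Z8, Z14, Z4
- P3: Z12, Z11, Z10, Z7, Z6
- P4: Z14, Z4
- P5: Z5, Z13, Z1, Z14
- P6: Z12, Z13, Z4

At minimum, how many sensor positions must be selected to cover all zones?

P1, P2, P3 together cover {Z5, Z12, Z11, Z13, Z8, Z10, Z1, Z7, Z2, Z6, Z14, Z4} — every zone.
No 2 of the 6 sensor positions cover everything (all 15 pairs fall short), so 3 is minimum.

3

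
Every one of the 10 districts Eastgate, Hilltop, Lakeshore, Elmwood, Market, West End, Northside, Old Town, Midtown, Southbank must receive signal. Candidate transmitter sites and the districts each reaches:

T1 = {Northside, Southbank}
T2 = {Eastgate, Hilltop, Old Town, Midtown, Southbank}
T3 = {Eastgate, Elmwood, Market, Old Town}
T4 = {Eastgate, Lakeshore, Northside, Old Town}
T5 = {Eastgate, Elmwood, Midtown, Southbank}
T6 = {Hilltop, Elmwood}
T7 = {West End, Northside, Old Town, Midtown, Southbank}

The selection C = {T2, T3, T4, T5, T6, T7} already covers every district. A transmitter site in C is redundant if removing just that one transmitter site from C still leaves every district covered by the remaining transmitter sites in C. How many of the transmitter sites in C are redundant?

3

Drop T2: the rest still cover every district — redundant.
Drop T3: Market uncovered — not redundant.
Drop T4: Lakeshore uncovered — not redundant.
Drop T5: the rest still cover every district — redundant.
Drop T6: the rest still cover every district — redundant.
Drop T7: West End uncovered — not redundant.
3 redundant: T2, T5, T6.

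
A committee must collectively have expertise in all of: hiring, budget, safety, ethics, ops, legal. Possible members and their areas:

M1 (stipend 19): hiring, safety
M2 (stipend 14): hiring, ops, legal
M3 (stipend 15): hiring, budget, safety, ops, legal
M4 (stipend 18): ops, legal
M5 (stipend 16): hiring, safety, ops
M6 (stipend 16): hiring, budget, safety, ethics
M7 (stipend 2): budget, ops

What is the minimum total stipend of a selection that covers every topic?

M2, M6 cover every topic at stipend 14 + 16 = 30.
Any cover uses at least 2 members; among all covering selections none totals below 30.

30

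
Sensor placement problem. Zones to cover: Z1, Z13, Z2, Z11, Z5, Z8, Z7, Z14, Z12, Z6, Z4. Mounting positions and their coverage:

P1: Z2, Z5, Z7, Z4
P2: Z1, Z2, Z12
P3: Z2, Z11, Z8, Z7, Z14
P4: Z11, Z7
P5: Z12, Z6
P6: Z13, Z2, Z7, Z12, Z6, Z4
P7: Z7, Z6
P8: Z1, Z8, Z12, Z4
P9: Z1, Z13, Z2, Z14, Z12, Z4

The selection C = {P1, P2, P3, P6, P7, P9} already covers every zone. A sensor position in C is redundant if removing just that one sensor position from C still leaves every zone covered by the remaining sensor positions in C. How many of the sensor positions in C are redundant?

Drop P1: Z5 uncovered — not redundant.
Drop P2: the rest still cover every zone — redundant.
Drop P3: Z11, Z8 uncovered — not redundant.
Drop P6: the rest still cover every zone — redundant.
Drop P7: the rest still cover every zone — redundant.
Drop P9: the rest still cover every zone — redundant.
4 redundant: P2, P6, P7, P9.

4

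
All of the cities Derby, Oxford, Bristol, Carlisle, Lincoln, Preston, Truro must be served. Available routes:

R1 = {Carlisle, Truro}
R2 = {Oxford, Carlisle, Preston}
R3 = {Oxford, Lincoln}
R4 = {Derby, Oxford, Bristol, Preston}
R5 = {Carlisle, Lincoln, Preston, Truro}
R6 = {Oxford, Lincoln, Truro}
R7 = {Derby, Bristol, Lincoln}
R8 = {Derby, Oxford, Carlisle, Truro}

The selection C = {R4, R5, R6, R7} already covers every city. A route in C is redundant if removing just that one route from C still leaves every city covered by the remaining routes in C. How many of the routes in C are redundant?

Drop R4: the rest still cover every city — redundant.
Drop R5: Carlisle uncovered — not redundant.
Drop R6: the rest still cover every city — redundant.
Drop R7: the rest still cover every city — redundant.
3 redundant: R4, R6, R7.

3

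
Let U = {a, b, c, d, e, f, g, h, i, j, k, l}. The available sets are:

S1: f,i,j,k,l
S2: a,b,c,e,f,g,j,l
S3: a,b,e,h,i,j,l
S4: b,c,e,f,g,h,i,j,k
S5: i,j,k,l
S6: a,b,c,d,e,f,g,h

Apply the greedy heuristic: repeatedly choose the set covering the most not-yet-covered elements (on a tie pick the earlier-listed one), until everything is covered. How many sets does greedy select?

3

Pick 1: S4 covers 9 new elements (b, c, e, f, g, h, i, j, k).
Pick 2: S2 covers 2 new elements (a, l).
Pick 3: S6 covers 1 new elements (d).
Greedy uses 3 sets. (The true minimum is 2.)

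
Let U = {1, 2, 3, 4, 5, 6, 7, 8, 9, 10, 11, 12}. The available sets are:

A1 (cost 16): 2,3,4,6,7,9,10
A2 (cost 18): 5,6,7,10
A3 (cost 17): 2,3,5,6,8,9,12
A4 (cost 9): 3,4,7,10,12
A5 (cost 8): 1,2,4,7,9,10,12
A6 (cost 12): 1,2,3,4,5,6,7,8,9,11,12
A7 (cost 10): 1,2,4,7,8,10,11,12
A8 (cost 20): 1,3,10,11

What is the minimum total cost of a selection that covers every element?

20

A5, A6 cover every element at cost 8 + 12 = 20.
Any cover uses at least 2 sets; among all covering selections none totals below 20.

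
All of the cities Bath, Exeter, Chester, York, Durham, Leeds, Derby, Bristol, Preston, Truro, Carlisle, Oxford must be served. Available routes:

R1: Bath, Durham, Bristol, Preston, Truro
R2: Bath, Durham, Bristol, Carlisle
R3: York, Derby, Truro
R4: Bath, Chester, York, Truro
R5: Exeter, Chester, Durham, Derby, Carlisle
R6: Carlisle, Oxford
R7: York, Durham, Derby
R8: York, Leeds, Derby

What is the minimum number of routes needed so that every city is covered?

R1, R5, R6, R8 together cover {Bath, Exeter, Chester, York, Durham, Leeds, Derby, Bristol, Preston, Truro, Carlisle, Oxford} — every city.
No 3 of the 8 routes cover everything (all 56 triples fall short), so 4 is minimum.

4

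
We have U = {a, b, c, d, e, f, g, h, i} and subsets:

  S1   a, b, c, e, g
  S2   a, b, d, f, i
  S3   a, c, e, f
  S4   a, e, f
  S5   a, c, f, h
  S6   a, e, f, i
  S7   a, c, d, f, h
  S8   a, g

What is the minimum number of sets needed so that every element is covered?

S1, S2, S5 together cover {a, b, c, d, e, f, g, h, i} — every element.
No 2 of the 8 sets cover everything (all 28 pairs fall short), so 3 is minimum.

3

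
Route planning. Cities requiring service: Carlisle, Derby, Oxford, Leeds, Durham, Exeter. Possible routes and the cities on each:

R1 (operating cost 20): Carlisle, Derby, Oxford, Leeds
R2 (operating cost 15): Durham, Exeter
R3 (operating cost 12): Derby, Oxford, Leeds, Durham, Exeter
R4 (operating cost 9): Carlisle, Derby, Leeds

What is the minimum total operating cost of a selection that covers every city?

21

R3, R4 cover every city at operating cost 12 + 9 = 21.
Any cover uses at least 2 routes; among all covering selections none totals below 21.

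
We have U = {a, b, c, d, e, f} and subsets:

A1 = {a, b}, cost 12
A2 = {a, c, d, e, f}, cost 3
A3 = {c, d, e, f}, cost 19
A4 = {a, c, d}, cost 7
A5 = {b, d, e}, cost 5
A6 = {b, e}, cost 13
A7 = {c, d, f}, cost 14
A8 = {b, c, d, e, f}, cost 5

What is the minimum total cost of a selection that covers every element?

8

A2, A5 cover every element at cost 3 + 5 = 8.
Any cover uses at least 2 sets; among all covering selections none totals below 8.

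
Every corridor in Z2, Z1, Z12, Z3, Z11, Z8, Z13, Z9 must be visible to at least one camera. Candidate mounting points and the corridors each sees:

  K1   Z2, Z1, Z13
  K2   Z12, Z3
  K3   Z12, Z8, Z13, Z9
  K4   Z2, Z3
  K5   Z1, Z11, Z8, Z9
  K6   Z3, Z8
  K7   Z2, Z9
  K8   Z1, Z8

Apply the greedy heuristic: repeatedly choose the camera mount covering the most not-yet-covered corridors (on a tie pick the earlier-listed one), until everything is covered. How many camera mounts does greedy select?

4

Pick 1: K3 covers 4 new corridors (Z12, Z8, Z13, Z9).
Pick 2: K1 covers 2 new corridors (Z2, Z1).
Pick 3: K2 covers 1 new corridors (Z3).
Pick 4: K5 covers 1 new corridors (Z11).
Greedy uses 4 camera mounts. (The true minimum is 3.)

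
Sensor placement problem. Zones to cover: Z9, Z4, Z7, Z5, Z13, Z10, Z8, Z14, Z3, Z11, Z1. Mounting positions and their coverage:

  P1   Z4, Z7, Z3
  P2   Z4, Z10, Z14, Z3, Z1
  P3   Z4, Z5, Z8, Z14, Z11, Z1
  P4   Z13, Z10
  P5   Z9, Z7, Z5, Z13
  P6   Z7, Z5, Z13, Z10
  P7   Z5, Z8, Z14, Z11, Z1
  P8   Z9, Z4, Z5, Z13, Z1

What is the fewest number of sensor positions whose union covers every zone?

3

P2, P3, P5 together cover {Z9, Z4, Z7, Z5, Z13, Z10, Z8, Z14, Z3, Z11, Z1} — every zone.
No 2 of the 8 sensor positions cover everything (all 28 pairs fall short), so 3 is minimum.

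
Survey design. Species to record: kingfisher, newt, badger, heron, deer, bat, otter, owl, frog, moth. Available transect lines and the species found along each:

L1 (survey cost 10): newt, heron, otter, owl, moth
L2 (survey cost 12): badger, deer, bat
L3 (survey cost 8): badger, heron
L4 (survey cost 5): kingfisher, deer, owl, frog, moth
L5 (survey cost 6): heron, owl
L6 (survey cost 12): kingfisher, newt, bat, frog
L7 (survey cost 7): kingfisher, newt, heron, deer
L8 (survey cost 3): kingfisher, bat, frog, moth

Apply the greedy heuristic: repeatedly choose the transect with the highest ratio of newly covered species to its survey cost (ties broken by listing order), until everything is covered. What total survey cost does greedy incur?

28

Pick 1: L8 adds 4 new (kingfisher, bat, frog, moth) at survey cost 3 (ratio 4/3).
Pick 2: L7 adds 3 new (newt, heron, deer) at survey cost 7 (ratio 3/7).
Pick 3: L1 adds 2 new (otter, owl) at survey cost 10 (ratio 2/10).
Pick 4: L3 adds 1 new (badger) at survey cost 8 (ratio 1/8).
Greedy total survey cost: 3 + 7 + 10 + 8 = 28. (The true optimum is 25, so greedy overshoots here.)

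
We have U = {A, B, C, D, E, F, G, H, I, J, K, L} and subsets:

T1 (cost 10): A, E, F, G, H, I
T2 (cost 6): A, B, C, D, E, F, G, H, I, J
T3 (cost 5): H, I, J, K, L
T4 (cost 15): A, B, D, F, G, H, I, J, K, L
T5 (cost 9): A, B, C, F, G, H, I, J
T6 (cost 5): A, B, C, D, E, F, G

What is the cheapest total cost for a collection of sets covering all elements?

10

T3, T6 cover every element at cost 5 + 5 = 10.
Any cover uses at least 2 sets; among all covering selections none totals below 10.
Greedy by coverage-per-cost would pick T2, T3 for 11 — worse than the optimum 10.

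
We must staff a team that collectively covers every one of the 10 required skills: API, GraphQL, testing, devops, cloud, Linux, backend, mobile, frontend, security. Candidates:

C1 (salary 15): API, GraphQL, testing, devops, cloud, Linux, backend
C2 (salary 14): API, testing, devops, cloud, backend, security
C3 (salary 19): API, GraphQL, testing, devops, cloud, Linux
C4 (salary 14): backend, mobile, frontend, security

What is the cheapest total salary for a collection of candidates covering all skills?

C1, C4 cover every skill at salary 15 + 14 = 29.
Any cover uses at least 2 candidates; among all covering selections none totals below 29.

29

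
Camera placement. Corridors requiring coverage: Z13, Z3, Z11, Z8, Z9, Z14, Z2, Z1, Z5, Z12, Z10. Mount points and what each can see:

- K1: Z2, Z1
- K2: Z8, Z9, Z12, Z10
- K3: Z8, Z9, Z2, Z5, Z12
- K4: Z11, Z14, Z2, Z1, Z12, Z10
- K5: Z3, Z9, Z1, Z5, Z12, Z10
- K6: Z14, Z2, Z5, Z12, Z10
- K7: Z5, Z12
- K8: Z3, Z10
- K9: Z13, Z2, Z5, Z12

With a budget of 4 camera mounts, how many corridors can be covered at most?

11

Choosing K2, K4, K5, K9 covers {Z13, Z3, Z11, Z8, Z9, Z14, Z2, Z1, Z5, Z12, Z10} — 11 corridors.
That is all 11 corridors.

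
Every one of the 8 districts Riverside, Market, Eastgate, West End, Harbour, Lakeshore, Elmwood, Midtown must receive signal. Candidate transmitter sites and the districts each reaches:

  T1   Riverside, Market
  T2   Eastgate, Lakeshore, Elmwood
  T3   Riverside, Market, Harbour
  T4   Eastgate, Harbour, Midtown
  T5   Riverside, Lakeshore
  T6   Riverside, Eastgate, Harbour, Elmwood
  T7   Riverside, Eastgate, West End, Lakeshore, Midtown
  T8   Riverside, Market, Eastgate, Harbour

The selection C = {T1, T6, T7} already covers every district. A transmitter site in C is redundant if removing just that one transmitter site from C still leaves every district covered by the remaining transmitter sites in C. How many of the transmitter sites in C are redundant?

Drop T1: Market uncovered — not redundant.
Drop T6: Harbour, Elmwood uncovered — not redundant.
Drop T7: West End, Lakeshore, Midtown uncovered — not redundant.
None of the transmitter sites in C is redundant.

0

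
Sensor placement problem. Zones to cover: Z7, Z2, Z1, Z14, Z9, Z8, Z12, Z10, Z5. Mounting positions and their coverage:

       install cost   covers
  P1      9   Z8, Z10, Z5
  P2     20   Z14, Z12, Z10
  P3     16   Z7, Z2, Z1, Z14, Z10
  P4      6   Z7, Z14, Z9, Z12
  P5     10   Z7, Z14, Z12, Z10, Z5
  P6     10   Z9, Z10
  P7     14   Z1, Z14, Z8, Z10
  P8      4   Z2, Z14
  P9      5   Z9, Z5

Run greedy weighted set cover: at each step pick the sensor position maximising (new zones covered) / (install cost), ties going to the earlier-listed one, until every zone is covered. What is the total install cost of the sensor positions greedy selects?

Pick 1: P4 adds 4 new (Z7, Z14, Z9, Z12) at install cost 6 (ratio 4/6).
Pick 2: P1 adds 3 new (Z8, Z10, Z5) at install cost 9 (ratio 3/9).
Pick 3: P8 adds 1 new (Z2) at install cost 4 (ratio 1/4).
Pick 4: P7 adds 1 new (Z1) at install cost 14 (ratio 1/14).
Greedy total install cost: 6 + 9 + 4 + 14 = 33. (The true optimum is 29, so greedy overshoots here.)

33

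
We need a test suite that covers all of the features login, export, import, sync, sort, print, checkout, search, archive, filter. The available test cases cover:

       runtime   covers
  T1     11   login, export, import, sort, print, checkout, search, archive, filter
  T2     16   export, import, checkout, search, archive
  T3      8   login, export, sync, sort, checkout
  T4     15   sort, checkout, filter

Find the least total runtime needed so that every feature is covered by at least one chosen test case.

T1, T3 cover every feature at runtime 11 + 8 = 19.
Any cover uses at least 2 test cases; among all covering selections none totals below 19.

19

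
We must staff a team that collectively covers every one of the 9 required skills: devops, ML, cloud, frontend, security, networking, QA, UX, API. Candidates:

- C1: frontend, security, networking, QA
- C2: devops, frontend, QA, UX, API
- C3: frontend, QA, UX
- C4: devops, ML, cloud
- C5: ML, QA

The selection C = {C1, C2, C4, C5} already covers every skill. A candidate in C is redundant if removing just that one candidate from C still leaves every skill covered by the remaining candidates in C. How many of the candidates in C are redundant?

Drop C1: security, networking uncovered — not redundant.
Drop C2: UX, API uncovered — not redundant.
Drop C4: cloud uncovered — not redundant.
Drop C5: the rest still cover every skill — redundant.
1 redundant: C5.

1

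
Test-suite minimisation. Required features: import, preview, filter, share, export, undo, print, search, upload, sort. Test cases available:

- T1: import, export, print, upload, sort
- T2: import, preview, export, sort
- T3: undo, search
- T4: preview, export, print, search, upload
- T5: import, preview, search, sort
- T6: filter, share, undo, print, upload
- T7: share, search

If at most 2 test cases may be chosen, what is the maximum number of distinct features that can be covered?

Choosing T2, T6 covers {import, preview, filter, share, export, undo, print, upload, sort} — 9 features.
No choice of 2 test cases does better; here search is left uncovered.

9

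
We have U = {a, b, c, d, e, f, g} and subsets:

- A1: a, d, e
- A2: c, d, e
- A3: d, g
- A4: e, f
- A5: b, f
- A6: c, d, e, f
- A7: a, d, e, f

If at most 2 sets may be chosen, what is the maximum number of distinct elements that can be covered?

5

Choosing A1, A5 covers {a, b, d, e, f} — 5 elements.
No choice of 2 sets does better; here c, g are left uncovered.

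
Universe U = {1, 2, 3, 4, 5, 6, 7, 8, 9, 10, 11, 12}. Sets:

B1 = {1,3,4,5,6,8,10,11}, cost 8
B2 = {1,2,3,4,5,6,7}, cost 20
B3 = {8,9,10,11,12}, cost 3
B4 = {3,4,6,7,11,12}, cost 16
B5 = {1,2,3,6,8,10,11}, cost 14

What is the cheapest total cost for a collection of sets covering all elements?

B2, B3 cover every element at cost 20 + 3 = 23.
Any cover uses at least 2 sets; among all covering selections none totals below 23.
Greedy by coverage-per-cost would pick B3, B1, B2 for 31 — worse than the optimum 23.

23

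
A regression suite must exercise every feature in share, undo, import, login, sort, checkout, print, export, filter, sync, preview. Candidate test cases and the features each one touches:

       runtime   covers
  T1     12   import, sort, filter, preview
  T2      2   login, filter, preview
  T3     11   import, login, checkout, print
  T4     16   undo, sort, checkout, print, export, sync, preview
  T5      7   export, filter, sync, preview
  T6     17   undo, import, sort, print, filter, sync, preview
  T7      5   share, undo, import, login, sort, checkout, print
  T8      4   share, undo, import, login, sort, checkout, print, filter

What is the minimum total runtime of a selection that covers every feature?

T5, T8 cover every feature at runtime 7 + 4 = 11.
Any cover uses at least 2 test cases; among all covering selections none totals below 11.
Greedy by coverage-per-runtime would pick T8, T2, T5 for 13 — worse than the optimum 11.

11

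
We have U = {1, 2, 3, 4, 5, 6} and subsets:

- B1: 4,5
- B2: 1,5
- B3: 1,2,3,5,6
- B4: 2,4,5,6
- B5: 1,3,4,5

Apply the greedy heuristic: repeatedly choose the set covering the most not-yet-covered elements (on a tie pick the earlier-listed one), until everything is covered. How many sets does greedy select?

Pick 1: B3 covers 5 new elements (1, 2, 3, 5, 6).
Pick 2: B1 covers 1 new elements (4).
Greedy uses 2 sets.

2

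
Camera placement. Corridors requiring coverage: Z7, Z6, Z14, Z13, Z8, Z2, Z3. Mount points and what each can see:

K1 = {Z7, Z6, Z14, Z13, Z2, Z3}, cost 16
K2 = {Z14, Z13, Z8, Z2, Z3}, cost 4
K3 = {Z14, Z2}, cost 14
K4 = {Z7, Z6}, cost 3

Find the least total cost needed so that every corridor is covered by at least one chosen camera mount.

7

K2, K4 cover every corridor at cost 4 + 3 = 7.
Any cover uses at least 2 camera mounts; among all covering selections none totals below 7.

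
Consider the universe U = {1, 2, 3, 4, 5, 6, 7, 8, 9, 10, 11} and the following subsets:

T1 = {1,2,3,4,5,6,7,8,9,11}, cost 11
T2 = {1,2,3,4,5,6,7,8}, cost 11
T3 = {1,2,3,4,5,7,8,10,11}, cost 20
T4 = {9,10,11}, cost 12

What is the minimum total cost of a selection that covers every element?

23

T1, T4 cover every element at cost 11 + 12 = 23.
Any cover uses at least 2 sets; among all covering selections none totals below 23.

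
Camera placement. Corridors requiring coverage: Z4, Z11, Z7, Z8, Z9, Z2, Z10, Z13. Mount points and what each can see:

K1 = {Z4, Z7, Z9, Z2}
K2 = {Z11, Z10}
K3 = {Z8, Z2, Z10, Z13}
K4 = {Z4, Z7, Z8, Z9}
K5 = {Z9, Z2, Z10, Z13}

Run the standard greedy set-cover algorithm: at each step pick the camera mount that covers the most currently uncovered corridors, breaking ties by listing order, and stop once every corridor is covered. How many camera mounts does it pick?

Pick 1: K1 covers 4 new corridors (Z4, Z7, Z9, Z2).
Pick 2: K3 covers 3 new corridors (Z8, Z10, Z13).
Pick 3: K2 covers 1 new corridors (Z11).
Greedy uses 3 camera mounts.

3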